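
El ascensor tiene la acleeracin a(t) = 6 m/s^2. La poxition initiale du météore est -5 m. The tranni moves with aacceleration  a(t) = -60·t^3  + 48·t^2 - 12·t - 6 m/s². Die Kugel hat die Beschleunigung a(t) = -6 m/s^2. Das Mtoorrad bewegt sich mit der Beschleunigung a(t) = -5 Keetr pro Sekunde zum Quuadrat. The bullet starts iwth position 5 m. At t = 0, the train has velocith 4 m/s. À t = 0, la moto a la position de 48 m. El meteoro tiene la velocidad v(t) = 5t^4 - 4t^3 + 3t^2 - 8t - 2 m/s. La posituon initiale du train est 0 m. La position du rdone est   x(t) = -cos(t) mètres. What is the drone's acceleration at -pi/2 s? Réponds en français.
Nous devons dériver notre équation de la position x(t) = -cos(t) 2 fois. La dérivée de la position donne la vitesse: v(t) = sin(t). En prenant d/dt de v(t), nous trouvons a(t) = cos(t). Nous avons l'accélération a(t) = cos(t). En substituant t = -pi/2: a(-pi/2) = 0.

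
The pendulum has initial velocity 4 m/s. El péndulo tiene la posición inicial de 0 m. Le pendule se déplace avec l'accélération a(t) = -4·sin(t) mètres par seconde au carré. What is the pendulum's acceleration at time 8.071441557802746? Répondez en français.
En utilisant a(t) = -4·sin(t) et en substituant t = 8.071441557802746, nous trouvons a = -3.90579448145187.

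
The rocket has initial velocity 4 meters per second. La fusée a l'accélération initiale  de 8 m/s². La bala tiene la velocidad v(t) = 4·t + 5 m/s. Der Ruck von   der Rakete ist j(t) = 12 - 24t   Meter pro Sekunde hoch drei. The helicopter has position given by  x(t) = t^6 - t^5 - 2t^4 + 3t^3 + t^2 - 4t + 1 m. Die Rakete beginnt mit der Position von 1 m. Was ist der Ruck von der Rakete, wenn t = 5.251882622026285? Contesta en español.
De la ecuación de la sacudida j(t) = 12 - 24·t, sustituimos t = 5.251882622026285 para obtener j = -114.045182928631.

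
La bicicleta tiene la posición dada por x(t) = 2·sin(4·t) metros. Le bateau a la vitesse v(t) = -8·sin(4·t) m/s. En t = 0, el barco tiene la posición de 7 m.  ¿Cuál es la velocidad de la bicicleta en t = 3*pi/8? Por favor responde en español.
Para resolver esto, necesitamos tomar 1 derivada de nuestra ecuación de la posición x(t) = 2·sin(4·t). La derivada de la posición da la velocidad: v(t) = 8·cos(4·t). Tenemos la velocidad v(t) = 8·cos(4·t). Sustituyendo t = 3*pi/8: v(3*pi/8) = 0.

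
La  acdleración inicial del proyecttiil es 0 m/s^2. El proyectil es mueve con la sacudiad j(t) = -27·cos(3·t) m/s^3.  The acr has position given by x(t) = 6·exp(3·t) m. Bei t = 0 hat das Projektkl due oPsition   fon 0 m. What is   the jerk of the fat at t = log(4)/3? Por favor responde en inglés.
Starting from position x(t) = 6·exp(3·t), we take 3 derivatives. Differentiating position, we get velocity: v(t) = 18·exp(3·t). Taking d/dt of v(t), we find a(t) = 54·exp(3·t). The derivative of acceleration gives jerk: j(t) = 162·exp(3·t). Using j(t) = 162·exp(3·t) and substituting t = log(4)/3, we find j = 648.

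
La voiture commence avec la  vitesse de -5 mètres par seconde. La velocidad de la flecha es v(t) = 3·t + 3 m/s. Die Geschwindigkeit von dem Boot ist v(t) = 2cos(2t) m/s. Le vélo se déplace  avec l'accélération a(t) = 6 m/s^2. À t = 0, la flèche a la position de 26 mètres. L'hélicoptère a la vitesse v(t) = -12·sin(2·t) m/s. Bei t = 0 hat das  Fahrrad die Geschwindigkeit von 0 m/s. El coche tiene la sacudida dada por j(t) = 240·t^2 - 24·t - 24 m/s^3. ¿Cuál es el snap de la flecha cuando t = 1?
Debemos derivar nuestra ecuación de la velocidad v(t) = 3·t + 3 3 veces. Tomando d/dt de v(t), encontramos a(t) = 3. Tomando d/dt de a(t), encontramos j(t) = 0. La derivada de la sacudida da el snap: s(t) = 0. De la ecuación del snap s(t) = 0, sustituimos t = 1 para obtener s = 0.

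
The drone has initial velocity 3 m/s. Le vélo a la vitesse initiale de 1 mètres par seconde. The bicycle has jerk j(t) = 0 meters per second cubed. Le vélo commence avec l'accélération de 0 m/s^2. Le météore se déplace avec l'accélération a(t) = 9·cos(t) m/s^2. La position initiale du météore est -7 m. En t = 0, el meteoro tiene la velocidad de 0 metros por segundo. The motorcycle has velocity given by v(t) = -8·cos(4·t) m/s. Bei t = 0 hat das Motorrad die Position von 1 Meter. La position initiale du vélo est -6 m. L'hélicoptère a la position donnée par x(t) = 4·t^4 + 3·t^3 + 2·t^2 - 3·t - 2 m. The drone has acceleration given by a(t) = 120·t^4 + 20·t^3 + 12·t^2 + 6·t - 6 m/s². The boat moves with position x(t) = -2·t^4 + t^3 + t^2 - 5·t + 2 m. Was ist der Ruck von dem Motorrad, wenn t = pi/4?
Wir müssen unsere Gleichung für die Geschwindigkeit v(t) = -8·cos(4·t) 2-mal ableiten. Mit d/dt von v(t) finden wir a(t) = 32·sin(4·t). Mit d/dt von a(t) finden wir j(t) = 128·cos(4·t). Wir haben den Ruck j(t) = 128·cos(4·t). Durch Einsetzen von t = pi/4: j(pi/4) = -128.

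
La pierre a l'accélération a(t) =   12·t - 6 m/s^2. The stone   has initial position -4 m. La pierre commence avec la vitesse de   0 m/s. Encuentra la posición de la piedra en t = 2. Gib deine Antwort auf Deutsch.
Um dies zu lösen, müssen wir 2 Integrale unserer Gleichung für die Beschleunigung a(t) = 12·t - 6 finden. Durch Integration von der Beschleunigung und Verwendung der Anfangsbedingung v(0) = 0, erhalten wir v(t) = 6·t·(t - 1). Das Integral von der Geschwindigkeit ist die Position. Mit x(0) = -4 erhalten wir x(t) = 2·t^3 - 3·t^2 - 4. Aus der Gleichung für die Position x(t) = 2·t^3 - 3·t^2 - 4, setzen wir t = 2 ein und erhalten x = 0.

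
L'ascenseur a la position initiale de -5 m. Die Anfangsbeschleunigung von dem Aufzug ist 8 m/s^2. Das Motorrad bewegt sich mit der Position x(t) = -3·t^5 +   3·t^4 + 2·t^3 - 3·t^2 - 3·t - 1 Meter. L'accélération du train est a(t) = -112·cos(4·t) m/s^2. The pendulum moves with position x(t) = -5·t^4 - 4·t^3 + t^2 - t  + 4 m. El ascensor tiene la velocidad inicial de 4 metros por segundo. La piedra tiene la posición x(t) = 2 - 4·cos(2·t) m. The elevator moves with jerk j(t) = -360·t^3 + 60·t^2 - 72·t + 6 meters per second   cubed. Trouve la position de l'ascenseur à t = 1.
Nous devons intégrer notre équation du jerk j(t) = -360·t^3 + 60·t^2 - 72·t + 6 3 fois. L'intégrale du jerk, avec a(0) = 8, donne l'accélération: a(t) = -90·t^4 + 20·t^3 - 36·t^2 + 6·t + 8. En intégrant l'accélération et en utilisant la condition initiale v(0) = 4, nous obtenons v(t) = -18·t^5 + 5·t^4 - 12·t^3 + 3·t^2 + 8·t + 4. L'intégrale de la vitesse, avec x(0) = -5, donne la position: x(t) = -3·t^6 + t^5 - 3·t^4 + t^3 + 4·t^2 + 4·t - 5. De l'équation de la position x(t) = -3·t^6 + t^5 - 3·t^4 + t^3 + 4·t^2 + 4·t - 5, nous substituons t = 1 pour obtenir x = -1.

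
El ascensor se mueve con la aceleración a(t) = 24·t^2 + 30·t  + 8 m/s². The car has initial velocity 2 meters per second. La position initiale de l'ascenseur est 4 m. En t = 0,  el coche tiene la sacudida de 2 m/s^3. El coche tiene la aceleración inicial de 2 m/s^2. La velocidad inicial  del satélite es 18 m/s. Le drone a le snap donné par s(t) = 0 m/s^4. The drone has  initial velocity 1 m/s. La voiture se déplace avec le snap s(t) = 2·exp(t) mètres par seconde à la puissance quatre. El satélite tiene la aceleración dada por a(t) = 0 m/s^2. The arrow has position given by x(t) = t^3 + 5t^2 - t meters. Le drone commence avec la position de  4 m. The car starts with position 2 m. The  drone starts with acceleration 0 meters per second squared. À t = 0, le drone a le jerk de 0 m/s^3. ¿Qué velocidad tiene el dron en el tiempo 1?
Partiendo del snap s(t) = 0, tomamos 3 integrales. Integrando el snap y usando la condición inicial j(0) = 0, obtenemos j(t) = 0. La antiderivada de la sacudida es la aceleración. Usando a(0) = 0, obtenemos a(t) = 0. La integral de la aceleración es la velocidad. Usando v(0) = 1, obtenemos v(t) = 1. De la ecuación de la velocidad v(t) = 1, sustituimos t = 1 para obtener v = 1.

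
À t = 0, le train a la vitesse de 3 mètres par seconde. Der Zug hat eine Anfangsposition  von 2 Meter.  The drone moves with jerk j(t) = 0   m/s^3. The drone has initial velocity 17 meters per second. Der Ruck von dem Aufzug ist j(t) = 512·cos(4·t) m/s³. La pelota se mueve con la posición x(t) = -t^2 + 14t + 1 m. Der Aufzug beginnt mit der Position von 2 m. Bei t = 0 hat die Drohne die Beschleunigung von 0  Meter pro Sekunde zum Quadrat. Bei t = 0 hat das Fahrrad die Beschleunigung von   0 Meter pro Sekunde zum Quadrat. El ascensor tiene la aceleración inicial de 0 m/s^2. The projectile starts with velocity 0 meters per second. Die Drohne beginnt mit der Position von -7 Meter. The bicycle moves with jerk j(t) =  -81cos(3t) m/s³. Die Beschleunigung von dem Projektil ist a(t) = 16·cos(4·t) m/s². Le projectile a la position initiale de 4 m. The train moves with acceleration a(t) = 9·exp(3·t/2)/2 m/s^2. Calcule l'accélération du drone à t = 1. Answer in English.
Starting from jerk j(t) = 0, we take 1 integral. The integral of jerk, with a(0) = 0, gives acceleration: a(t) = 0. We have acceleration a(t) = 0. Substituting t = 1: a(1) = 0.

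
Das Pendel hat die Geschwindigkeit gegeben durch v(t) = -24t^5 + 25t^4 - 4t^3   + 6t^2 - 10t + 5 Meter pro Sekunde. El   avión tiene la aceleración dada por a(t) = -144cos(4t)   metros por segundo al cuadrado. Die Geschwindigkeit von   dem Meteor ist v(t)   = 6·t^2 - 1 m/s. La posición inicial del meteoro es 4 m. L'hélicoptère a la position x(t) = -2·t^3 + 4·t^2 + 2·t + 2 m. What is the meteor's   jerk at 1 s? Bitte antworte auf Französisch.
Pour résoudre ceci, nous devons prendre 2 dérivées de notre équation de la vitesse v(t) = 6·t^2 - 1. La dérivée de la vitesse donne l'accélération: a(t) = 12·t. La dérivée de l'accélération donne le jerk: j(t) = 12. Nous avons le jerk j(t) = 12. En substituant t = 1: j(1) = 12.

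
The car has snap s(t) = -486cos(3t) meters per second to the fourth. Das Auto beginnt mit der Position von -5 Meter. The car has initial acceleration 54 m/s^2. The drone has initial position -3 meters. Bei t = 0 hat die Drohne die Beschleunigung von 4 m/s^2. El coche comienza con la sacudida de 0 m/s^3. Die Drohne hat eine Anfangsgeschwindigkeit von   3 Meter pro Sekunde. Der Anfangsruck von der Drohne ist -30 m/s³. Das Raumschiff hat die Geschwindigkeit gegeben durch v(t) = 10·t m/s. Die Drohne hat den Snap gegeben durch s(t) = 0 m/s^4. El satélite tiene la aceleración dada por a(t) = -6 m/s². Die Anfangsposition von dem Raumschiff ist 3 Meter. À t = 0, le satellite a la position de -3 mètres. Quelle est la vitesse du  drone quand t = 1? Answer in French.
Pour résoudre ceci, nous devons prendre 3 intégrales de notre équation du snap s(t) = 0. En intégrant le snap et en utilisant la condition initiale j(0) = -30, nous obtenons j(t) = -30. La primitive du jerk, avec a(0) = 4, donne l'accélération: a(t) = 4 - 30·t. En intégrant l'accélération et en utilisant la condition initiale v(0) = 3, nous obtenons v(t) = -15·t^2 + 4·t + 3. En utilisant v(t) = -15·t^2 + 4·t + 3 et en substituant t = 1, nous trouvons v = -8.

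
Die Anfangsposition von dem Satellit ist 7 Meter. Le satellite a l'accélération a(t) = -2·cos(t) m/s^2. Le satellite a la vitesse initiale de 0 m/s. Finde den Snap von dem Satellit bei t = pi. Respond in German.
Um dies zu lösen, müssen wir 2 Ableitungen unserer Gleichung für die Beschleunigung a(t) = -2·cos(t) nehmen. Die Ableitung von der Beschleunigung ergibt den Ruck: j(t) = 2·sin(t). Durch Ableiten von dem Ruck erhalten wir den Snap: s(t) = 2·cos(t). Wir haben den Snap s(t) = 2·cos(t). Durch Einsetzen von t = pi: s(pi) = -2.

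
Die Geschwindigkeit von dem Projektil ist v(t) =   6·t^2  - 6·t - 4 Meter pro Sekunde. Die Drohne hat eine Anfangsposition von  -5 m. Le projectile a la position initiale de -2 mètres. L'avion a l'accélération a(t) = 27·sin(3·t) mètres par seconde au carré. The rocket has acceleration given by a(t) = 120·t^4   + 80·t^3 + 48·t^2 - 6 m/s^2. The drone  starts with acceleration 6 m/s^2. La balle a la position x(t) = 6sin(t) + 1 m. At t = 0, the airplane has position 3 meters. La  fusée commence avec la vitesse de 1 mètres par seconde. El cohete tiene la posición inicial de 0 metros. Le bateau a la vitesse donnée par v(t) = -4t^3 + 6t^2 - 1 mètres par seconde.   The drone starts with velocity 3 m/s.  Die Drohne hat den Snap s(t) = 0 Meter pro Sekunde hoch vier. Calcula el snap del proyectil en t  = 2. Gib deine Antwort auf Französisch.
Pour résoudre ceci, nous devons prendre 3 dérivées de notre équation de la vitesse v(t) = 6·t^2 - 6·t - 4. En dérivant la vitesse, nous obtenons l'accélération: a(t) = 12·t - 6. En dérivant l'accélération, nous obtenons le jerk: j(t) = 12. La dérivée du jerk donne le snap: s(t) = 0. En utilisant s(t) = 0 et en substituant t = 2, nous trouvons s = 0.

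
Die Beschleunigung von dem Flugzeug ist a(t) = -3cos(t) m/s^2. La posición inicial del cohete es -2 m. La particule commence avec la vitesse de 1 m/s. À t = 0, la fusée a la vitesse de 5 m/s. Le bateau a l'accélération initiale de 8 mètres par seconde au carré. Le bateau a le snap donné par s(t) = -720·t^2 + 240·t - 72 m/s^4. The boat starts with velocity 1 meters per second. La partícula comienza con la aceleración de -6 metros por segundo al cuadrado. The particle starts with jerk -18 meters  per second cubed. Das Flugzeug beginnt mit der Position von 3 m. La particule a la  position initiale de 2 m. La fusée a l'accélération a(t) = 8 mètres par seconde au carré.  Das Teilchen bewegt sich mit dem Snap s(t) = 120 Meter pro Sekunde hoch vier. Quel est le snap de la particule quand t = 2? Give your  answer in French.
En utilisant s(t) = 120 et en substituant t = 2, nous trouvons s = 120.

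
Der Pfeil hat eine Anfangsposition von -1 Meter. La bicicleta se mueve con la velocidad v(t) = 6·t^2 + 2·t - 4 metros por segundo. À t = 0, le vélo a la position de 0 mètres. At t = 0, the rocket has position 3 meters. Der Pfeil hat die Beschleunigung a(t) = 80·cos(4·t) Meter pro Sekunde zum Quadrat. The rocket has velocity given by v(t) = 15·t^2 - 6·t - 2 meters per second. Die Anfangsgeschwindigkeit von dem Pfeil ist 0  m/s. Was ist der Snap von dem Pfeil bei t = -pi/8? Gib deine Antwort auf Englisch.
We must differentiate our acceleration equation a(t) = 80·cos(4·t) 2 times. Differentiating acceleration, we get jerk: j(t) = -320·sin(4·t). Taking d/dt of j(t), we find s(t) = -1280·cos(4·t). We have snap s(t) = -1280·cos(4·t). Substituting t = -pi/8: s(-pi/8) = 0.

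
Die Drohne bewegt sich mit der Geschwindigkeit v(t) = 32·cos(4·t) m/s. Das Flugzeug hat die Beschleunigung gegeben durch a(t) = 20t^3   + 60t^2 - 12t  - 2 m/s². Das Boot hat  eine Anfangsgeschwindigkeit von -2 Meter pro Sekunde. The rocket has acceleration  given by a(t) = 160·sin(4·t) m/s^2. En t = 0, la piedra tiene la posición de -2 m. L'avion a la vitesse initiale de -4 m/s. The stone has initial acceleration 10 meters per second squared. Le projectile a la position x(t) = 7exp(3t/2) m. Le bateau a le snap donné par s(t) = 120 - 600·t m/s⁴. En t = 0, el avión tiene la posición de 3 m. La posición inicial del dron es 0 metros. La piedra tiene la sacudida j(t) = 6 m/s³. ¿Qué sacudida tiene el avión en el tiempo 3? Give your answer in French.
En partant de l'accélération a(t) = 20·t^3 + 60·t^2 - 12·t - 2, nous prenons 1 dérivée. La dérivée de l'accélération donne le jerk: j(t) = 60·t^2 + 120·t - 12. En utilisant j(t) = 60·t^2 + 120·t - 12 et en substituant t = 3, nous trouvons j = 888.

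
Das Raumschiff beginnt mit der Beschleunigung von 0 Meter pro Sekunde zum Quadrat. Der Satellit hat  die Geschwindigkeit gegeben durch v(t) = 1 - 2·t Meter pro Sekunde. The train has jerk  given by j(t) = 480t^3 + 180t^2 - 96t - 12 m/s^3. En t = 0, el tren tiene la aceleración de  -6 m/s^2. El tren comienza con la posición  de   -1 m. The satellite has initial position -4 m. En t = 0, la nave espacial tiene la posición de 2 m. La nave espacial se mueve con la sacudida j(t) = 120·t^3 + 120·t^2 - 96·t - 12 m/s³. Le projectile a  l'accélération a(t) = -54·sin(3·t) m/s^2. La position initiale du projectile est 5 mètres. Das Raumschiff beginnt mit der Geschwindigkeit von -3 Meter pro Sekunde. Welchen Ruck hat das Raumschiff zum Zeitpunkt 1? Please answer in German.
Wir haben den Ruck j(t) = 120·t^3 + 120·t^2 - 96·t - 12. Durch Einsetzen von t = 1: j(1) = 132.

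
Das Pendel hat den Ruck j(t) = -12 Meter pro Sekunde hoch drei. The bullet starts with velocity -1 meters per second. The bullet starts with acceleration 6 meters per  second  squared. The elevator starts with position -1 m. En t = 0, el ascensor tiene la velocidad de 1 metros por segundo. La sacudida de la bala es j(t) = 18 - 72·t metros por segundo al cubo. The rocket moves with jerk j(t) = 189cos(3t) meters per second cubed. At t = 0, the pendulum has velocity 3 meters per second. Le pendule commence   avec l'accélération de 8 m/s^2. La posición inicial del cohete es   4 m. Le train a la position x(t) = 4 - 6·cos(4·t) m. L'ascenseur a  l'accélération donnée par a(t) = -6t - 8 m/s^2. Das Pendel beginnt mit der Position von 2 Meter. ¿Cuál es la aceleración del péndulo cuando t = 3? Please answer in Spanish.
Debemos encontrar la integral de nuestra ecuación de la sacudida j(t) = -12 1 vez. Tomando ∫j(t)dt y aplicando a(0) = 8, encontramos a(t) = 8 - 12·t. Tenemos la aceleración a(t) = 8 - 12·t. Sustituyendo t = 3: a(3) = -28.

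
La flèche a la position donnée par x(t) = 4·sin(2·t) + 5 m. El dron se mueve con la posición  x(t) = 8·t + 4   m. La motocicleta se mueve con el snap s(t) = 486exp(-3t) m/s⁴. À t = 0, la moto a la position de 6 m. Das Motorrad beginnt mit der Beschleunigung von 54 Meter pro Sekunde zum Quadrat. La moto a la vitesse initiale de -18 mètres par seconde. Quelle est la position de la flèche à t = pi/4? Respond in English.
From the given position equation x(t) = 4·sin(2·t) + 5, we substitute t = pi/4 to get x = 9.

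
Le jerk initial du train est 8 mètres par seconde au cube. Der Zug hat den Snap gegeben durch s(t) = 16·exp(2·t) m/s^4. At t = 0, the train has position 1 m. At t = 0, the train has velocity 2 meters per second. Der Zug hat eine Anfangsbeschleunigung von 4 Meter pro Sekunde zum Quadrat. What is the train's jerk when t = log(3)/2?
To find the answer, we compute 1 integral of s(t) = 16·exp(2·t). Taking ∫s(t)dt and applying j(0) = 8, we find j(t) = 8·exp(2·t). From the given jerk equation j(t) = 8·exp(2·t), we substitute t = log(3)/2 to get j = 24.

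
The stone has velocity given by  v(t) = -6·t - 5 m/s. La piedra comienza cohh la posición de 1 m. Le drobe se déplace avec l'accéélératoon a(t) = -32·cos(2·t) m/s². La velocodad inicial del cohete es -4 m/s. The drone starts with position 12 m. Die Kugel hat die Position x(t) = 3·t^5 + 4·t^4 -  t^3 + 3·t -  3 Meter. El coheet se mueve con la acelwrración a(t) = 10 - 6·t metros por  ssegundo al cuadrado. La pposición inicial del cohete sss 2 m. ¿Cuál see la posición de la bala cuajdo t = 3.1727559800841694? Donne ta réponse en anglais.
Using x(t) = 3·t^5 + 4·t^4 - t^3 + 3·t - 3 and substituting t = 3.1727559800841694, we find x = 1344.41344970122.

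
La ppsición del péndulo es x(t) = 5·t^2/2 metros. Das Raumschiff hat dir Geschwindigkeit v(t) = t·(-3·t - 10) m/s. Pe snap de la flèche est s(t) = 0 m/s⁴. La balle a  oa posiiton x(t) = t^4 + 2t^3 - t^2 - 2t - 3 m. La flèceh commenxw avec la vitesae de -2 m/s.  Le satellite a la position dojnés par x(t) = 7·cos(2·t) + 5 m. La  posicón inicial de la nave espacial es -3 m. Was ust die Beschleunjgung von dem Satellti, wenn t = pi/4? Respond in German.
Wir müssen unsere Gleichung für die Position x(t) = 7·cos(2·t) + 5 2-mal ableiten. Die Ableitung von der Position ergibt die Geschwindigkeit: v(t) = -14·sin(2·t). Durch Ableiten von der Geschwindigkeit erhalten wir die Beschleunigung: a(t) = -28·cos(2·t). Aus der Gleichung für die Beschleunigung a(t) = -28·cos(2·t), setzen wir t = pi/4 ein und erhalten a = 0.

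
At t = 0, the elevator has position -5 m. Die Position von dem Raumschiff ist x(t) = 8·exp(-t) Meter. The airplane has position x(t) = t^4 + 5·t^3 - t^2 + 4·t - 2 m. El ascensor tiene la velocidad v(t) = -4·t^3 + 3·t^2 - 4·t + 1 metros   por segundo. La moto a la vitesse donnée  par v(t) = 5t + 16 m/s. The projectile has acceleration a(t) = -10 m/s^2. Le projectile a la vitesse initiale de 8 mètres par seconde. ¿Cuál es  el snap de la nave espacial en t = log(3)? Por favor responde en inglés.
Starting from position x(t) = 8·exp(-t), we take 4 derivatives. The derivative of position gives velocity: v(t) = -8·exp(-t). The derivative of velocity gives acceleration: a(t) = 8·exp(-t). Differentiating acceleration, we get jerk: j(t) = -8·exp(-t). Taking d/dt of j(t), we find s(t) = 8·exp(-t). From the given snap equation s(t) = 8·exp(-t), we substitute t = log(3) to get s = 8/3.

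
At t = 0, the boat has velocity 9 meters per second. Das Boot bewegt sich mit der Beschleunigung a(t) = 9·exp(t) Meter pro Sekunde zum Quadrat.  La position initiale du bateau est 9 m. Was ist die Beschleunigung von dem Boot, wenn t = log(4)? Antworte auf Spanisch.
Tenemos la aceleración a(t) = 9·exp(t). Sustituyendo t = log(4): a(log(4)) = 36.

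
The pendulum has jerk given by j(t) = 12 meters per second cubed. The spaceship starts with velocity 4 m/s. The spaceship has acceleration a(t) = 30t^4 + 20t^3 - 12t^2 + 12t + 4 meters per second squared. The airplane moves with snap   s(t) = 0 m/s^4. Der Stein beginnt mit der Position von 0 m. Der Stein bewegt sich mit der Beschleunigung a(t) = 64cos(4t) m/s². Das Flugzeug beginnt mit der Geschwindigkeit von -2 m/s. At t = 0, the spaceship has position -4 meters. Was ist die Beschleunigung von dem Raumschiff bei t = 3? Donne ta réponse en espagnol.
Usando a(t) = 30·t^4 + 20·t^3 - 12·t^2 + 12·t + 4 y sustituyendo t = 3, encontramos a = 2902.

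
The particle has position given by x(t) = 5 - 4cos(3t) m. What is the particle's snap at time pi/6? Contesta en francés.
Nous devons dériver notre équation de la position x(t) = 5 - 4·cos(3·t) 4 fois. En prenant d/dt de x(t), nous trouvons v(t) = 12·sin(3·t). La dérivée de la vitesse donne l'accélération: a(t) = 36·cos(3·t). En prenant d/dt de a(t), nous trouvons j(t) = -108·sin(3·t). La dérivée du jerk donne le snap: s(t) = -324·cos(3·t). En utilisant s(t) = -324·cos(3·t) et en substituant t = pi/6, nous trouvons s = 0.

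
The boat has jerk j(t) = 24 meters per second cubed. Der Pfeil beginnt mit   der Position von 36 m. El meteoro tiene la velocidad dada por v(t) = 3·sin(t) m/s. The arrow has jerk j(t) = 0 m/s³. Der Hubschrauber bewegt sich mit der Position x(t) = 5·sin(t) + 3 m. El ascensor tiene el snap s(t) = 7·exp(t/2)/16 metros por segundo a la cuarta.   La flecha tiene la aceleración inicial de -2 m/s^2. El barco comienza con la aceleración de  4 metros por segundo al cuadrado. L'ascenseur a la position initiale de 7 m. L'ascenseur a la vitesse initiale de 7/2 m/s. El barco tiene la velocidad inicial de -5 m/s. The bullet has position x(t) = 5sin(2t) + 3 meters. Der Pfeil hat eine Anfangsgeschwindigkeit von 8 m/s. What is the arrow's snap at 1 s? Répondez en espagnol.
Partiendo de la sacudida j(t) = 0, tomamos 1 derivada. La derivada de la sacudida da el snap: s(t) = 0. De la ecuación del snap s(t) = 0, sustituimos t = 1 para obtener s = 0.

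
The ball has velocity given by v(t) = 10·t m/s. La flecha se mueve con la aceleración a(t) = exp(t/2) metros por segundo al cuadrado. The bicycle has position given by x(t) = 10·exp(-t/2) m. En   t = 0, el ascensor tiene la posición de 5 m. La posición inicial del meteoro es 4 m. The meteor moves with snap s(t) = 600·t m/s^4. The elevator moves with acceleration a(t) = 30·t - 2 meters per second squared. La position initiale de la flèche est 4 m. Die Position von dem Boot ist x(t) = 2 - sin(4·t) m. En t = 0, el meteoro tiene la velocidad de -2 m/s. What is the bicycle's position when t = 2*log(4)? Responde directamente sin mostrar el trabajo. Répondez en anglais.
At t = 2*log(4), x = 5/2.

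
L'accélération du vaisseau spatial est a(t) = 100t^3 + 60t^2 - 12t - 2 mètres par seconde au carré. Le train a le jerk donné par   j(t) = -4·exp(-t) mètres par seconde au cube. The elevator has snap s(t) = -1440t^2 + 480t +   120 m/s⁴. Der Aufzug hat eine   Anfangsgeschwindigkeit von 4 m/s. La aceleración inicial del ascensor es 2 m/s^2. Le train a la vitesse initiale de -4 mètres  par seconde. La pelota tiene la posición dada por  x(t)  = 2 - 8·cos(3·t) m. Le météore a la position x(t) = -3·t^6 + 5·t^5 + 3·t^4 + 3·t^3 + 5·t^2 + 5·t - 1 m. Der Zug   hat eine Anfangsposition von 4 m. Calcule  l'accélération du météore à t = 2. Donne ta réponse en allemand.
Wir müssen unsere Gleichung für die Position x(t) = -3·t^6 + 5·t^5 + 3·t^4 + 3·t^3 + 5·t^2 + 5·t - 1 2-mal ableiten. Mit d/dt von x(t) finden wir v(t) = -18·t^5 + 25·t^4 + 12·t^3 + 9·t^2 + 10·t + 5. Die Ableitung von der Geschwindigkeit ergibt die Beschleunigung: a(t) = -90·t^4 + 100·t^3 + 36·t^2 + 18·t + 10. Mit a(t) = -90·t^4 + 100·t^3 + 36·t^2 + 18·t + 10 und Einsetzen von t = 2, finden wir a = -450.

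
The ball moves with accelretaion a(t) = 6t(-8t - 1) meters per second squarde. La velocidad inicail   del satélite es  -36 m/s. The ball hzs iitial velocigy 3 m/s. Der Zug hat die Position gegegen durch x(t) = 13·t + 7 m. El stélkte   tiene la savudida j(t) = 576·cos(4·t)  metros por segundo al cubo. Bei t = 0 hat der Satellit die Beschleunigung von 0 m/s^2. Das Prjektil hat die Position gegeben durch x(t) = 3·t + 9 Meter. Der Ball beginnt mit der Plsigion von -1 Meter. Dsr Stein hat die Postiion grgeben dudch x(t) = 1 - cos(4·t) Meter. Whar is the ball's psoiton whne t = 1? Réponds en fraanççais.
Nous devons intégrer notre équation de l'accélération a(t) = 6·t·(-8·t - 1) 2 fois. En intégrant l'accélération et en utilisant la condition initiale v(0) = 3, nous obtenons v(t) = -16·t^3 - 3·t^2 + 3. En prenant ∫v(t)dt et en appliquant x(0) = -1, nous trouvons x(t) = -4·t^4 - t^3 + 3·t - 1. En utilisant x(t) = -4·t^4 - t^3 + 3·t - 1 et en substituant t = 1, nous trouvons x = -3.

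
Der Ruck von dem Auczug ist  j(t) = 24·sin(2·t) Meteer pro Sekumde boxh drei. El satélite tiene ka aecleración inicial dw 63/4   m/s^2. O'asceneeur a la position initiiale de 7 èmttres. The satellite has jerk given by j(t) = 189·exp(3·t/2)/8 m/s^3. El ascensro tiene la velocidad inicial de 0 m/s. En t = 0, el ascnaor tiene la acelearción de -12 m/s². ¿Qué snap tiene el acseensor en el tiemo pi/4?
Partiendo de la sacudida j(t) = 24·sin(2·t), tomamos 1 derivada. Tomando d/dt de j(t), encontramos s(t) = 48·cos(2·t). Usando s(t) = 48·cos(2·t) y sustituyendo t = pi/4, encontramos s = 0.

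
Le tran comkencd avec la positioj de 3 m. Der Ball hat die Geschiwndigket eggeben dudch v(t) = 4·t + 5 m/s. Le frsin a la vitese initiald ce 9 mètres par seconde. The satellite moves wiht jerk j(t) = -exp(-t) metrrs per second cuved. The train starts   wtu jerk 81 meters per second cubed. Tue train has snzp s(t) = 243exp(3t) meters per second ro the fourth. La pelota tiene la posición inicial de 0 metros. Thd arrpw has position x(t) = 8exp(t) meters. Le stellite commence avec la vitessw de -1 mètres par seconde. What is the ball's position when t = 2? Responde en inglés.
To solve this, we need to take 1 integral of our velocity equation v(t) = 4·t + 5. Taking ∫v(t)dt and applying x(0) = 0, we find x(t) = 2·t^2 + 5·t. Using x(t) = 2·t^2 + 5·t and substituting t = 2, we find x = 18.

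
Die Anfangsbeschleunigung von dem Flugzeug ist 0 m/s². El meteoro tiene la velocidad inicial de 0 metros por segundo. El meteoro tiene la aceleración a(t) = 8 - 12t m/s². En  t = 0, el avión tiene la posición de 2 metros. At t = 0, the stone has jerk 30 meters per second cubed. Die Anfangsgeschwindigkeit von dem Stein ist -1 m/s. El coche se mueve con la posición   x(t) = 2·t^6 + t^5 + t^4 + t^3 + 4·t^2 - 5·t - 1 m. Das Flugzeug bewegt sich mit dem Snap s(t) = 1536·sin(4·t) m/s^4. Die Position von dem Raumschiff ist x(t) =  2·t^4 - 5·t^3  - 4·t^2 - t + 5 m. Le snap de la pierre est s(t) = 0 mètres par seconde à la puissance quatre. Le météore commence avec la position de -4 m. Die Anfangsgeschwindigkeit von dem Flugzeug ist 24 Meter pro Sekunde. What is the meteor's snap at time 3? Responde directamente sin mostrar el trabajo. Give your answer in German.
Der Snap bei t = 3 ist s = 0.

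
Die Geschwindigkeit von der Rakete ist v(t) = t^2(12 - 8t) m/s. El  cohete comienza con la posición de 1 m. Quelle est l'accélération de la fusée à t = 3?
En partant de la vitesse v(t) = t^2·(12 - 8·t), nous prenons 1 dérivée. La dérivée de la vitesse donne l'accélération: a(t) = -8·t^2 + 2·t·(12 - 8·t). De l'équation de l'accélération a(t) = -8·t^2 + 2·t·(12 - 8·t), nous substituons t = 3 pour obtenir a = -144.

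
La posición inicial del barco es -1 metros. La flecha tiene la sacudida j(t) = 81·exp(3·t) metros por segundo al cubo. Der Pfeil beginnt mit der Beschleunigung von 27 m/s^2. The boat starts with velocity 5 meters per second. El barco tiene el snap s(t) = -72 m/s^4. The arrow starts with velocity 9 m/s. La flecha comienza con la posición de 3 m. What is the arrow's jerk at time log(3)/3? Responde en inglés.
From the given jerk equation j(t) = 81·exp(3·t), we substitute t = log(3)/3 to get j = 243.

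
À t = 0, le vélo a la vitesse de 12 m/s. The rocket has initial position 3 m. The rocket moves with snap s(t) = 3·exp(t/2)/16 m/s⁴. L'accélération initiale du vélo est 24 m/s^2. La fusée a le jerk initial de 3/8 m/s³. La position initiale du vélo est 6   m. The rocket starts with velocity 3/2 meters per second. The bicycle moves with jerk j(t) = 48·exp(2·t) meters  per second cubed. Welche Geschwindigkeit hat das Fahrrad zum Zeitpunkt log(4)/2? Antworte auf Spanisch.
Para resolver esto, necesitamos tomar 2 integrales de nuestra ecuación de la sacudida j(t) = 48·exp(2·t). La antiderivada de la sacudida, con a(0) = 24, da la aceleración: a(t) = 24·exp(2·t). La antiderivada de la aceleración, con v(0) = 12, da la velocidad: v(t) = 12·exp(2·t). Usando v(t) = 12·exp(2·t) y sustituyendo t = log(4)/2, encontramos v = 48.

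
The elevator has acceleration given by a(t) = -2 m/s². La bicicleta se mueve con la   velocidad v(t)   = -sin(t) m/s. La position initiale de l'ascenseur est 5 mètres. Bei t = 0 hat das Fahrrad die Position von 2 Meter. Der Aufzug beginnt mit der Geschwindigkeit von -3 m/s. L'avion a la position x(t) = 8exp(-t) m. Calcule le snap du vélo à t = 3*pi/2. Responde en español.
Debemos derivar nuestra ecuación de la velocidad v(t) = -sin(t) 3 veces. Tomando d/dt de v(t), encontramos a(t) = -cos(t). Derivando la aceleración, obtenemos la sacudida: j(t) = sin(t). La derivada de la sacudida da el snap: s(t) = cos(t). De la ecuación del snap s(t) = cos(t), sustituimos t = 3*pi/2 para obtener s = 0.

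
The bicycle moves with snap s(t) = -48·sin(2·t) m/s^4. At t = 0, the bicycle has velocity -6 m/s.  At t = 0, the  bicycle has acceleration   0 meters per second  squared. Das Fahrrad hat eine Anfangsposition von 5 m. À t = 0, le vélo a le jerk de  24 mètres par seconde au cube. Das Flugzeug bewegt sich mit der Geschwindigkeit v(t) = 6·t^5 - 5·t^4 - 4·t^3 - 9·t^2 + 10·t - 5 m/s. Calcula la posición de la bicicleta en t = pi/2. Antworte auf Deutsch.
Um dies zu lösen, müssen wir 4 Stammfunktionen unserer Gleichung für den Snap s(t) = -48·sin(2·t) finden. Die Stammfunktion von dem Snap, mit j(0) = 24, ergibt den Ruck: j(t) = 24·cos(2·t). Das Integral von dem Ruck ist die Beschleunigung. Mit a(0) = 0 erhalten wir a(t) = 12·sin(2·t). Das Integral von der Beschleunigung, mit v(0) = -6, ergibt die Geschwindigkeit: v(t) = -6·cos(2·t). Das Integral von der Geschwindigkeit, mit x(0) = 5, ergibt die Position: x(t) = 5 - 3·sin(2·t). Mit x(t) = 5 - 3·sin(2·t) und Einsetzen von t = pi/2, finden wir x = 5.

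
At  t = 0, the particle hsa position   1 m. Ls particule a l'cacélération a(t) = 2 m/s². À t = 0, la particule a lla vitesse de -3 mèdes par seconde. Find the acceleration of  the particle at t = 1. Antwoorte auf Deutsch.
Mit a(t) = 2 und Einsetzen von t = 1, finden wir a = 2.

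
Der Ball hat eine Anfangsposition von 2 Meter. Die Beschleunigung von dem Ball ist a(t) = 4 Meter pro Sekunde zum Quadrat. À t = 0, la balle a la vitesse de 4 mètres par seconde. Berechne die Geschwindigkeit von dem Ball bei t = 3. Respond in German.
Um dies zu lösen, müssen wir 1 Stammfunktion unserer Gleichung für die Beschleunigung a(t) = 4 finden. Mit ∫a(t)dt und Anwendung von v(0) = 4, finden wir v(t) = 4·t + 4. Aus der Gleichung für die Geschwindigkeit v(t) = 4·t + 4, setzen wir t = 3 ein und erhalten v = 16.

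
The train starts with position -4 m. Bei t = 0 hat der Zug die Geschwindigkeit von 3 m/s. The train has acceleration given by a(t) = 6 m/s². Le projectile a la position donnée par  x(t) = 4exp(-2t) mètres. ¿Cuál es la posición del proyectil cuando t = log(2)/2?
Tenemos la posición x(t) = 4·exp(-2·t). Sustituyendo t = log(2)/2: x(log(2)/2) = 2.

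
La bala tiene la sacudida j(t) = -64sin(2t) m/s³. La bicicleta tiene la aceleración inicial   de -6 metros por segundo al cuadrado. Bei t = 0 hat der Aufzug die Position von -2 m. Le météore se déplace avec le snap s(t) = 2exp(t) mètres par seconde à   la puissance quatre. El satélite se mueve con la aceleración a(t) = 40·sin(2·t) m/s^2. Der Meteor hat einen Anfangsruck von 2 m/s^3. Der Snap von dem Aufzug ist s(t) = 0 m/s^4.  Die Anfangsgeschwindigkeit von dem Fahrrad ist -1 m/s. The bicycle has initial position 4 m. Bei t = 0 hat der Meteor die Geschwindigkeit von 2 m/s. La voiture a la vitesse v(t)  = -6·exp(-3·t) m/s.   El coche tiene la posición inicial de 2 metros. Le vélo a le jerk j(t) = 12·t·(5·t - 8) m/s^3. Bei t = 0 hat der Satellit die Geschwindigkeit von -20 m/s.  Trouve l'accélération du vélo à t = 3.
Nous devons trouver l'intégrale de notre équation du jerk j(t) = 12·t·(5·t - 8) 1 fois. En prenant ∫j(t)dt et en appliquant a(0) = -6, nous trouvons a(t) = 20·t^3 - 48·t^2 - 6. Nous avons l'accélération a(t) = 20·t^3 - 48·t^2 - 6. En substituant t = 3: a(3) = 102.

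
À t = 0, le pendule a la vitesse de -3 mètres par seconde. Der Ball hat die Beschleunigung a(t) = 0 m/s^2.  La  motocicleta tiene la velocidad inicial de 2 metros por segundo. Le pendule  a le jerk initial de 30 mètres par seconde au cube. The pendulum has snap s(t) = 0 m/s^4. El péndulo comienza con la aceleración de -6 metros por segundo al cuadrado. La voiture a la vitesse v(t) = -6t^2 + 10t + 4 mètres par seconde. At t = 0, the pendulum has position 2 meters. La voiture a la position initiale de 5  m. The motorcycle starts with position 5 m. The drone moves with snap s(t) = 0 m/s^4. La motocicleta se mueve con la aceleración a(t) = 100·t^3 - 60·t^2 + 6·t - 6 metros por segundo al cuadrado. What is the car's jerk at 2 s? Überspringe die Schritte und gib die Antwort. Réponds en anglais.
At t = 2, j = -12.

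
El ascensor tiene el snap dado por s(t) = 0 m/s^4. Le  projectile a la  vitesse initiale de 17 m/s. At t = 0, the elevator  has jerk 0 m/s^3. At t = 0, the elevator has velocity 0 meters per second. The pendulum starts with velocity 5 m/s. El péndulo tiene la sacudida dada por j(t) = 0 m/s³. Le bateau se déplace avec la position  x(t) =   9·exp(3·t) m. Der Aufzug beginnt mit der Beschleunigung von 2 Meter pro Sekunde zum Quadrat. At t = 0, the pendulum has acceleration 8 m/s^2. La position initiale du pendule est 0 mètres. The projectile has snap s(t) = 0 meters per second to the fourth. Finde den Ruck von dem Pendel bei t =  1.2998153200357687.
Mit j(t) = 0 und Einsetzen von t = 1.2998153200357687, finden wir j = 0.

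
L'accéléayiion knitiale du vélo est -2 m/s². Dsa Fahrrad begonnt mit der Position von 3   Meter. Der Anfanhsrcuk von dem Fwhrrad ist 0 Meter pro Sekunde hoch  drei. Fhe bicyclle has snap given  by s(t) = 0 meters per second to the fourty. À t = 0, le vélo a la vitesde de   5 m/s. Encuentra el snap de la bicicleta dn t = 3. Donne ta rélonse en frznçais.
En utilisant s(t) = 0 et en substituant t = 3, nous trouvons s = 0.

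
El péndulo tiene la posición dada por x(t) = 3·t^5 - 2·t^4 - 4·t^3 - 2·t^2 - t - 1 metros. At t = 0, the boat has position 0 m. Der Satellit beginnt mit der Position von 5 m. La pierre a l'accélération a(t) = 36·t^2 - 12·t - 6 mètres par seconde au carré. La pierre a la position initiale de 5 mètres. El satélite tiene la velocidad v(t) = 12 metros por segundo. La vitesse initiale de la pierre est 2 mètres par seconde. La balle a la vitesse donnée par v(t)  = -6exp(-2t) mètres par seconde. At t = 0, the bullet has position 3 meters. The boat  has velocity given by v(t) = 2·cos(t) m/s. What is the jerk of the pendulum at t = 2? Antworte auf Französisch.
Pour résoudre ceci, nous devons prendre 3 dérivées de notre équation de la position x(t) = 3·t^5 - 2·t^4 - 4·t^3 - 2·t^2 - t - 1. En dérivant la position, nous obtenons la vitesse: v(t) = 15·t^4 - 8·t^3 - 12·t^2 - 4·t - 1. En dérivant la vitesse, nous obtenons l'accélération: a(t) = 60·t^3 - 24·t^2 - 24·t - 4. En dérivant l'accélération, nous obtenons le jerk: j(t) = 180·t^2 - 48·t - 24. De l'équation du jerk j(t) = 180·t^2 - 48·t - 24, nous substituons t = 2 pour obtenir j = 600.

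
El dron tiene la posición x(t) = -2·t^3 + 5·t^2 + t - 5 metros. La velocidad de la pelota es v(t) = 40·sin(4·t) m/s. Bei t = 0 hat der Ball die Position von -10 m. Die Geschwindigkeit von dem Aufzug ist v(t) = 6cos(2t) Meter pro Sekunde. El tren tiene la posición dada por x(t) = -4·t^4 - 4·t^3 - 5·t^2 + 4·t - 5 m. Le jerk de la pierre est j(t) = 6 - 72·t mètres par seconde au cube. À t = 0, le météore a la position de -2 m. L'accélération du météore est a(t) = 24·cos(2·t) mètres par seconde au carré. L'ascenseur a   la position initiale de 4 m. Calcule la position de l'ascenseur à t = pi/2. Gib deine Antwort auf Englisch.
We must find the antiderivative of our velocity equation v(t) = 6·cos(2·t) 1 time. The integral of velocity is position. Using x(0) = 4, we get x(t) = 3·sin(2·t) + 4. Using x(t) = 3·sin(2·t) + 4 and substituting t = pi/2, we find x = 4.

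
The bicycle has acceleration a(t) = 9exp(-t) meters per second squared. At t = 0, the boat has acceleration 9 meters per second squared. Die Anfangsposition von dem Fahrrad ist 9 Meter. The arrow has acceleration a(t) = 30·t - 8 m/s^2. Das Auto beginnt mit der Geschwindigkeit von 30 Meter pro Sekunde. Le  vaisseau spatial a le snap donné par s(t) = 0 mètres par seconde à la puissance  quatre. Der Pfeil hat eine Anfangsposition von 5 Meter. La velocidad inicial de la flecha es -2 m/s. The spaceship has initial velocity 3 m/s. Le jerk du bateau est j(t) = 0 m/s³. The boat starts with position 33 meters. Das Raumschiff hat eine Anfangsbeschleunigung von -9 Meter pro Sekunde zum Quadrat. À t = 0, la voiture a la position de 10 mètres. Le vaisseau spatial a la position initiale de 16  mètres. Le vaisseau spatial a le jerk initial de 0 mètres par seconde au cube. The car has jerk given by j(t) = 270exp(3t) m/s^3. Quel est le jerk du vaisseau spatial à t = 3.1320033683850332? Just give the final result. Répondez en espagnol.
j(3.1320033683850332) = 0.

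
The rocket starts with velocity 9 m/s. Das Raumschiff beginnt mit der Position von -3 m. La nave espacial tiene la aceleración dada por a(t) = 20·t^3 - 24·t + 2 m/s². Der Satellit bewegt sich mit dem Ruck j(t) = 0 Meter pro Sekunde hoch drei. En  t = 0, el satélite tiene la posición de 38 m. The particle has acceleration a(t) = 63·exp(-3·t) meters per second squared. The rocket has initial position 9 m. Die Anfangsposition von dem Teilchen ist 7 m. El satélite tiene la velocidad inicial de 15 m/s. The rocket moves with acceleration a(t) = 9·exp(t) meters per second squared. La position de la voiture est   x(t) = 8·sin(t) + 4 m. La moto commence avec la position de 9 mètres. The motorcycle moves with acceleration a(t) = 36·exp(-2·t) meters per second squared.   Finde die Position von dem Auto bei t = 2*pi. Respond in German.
Wir haben die Position x(t) = 8·sin(t) + 4. Durch Einsetzen von t = 2*pi: x(2*pi) = 4.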